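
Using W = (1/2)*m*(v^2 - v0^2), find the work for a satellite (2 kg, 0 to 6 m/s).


Given: m = 2 kg, v0 = 0 m/s, v = 6 m/s
Using W = (1/2)*m*(v^2 - v0^2)
v^2 = 6^2 = 36
v0^2 = 0^2 = 0
v^2 - v0^2 = 36 - 0 = 36
W = (1/2)*2*36 = 36 J

36 J


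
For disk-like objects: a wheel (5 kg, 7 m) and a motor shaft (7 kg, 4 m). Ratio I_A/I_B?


Given: M1=5 kg, R1=7 m, M2=7 kg, R2=4 m
For a disk: I = (1/2)*M*R^2, so I_A/I_B = (M1*R1^2)/(M2*R2^2)
M1*R1^2 = 5*49 = 245
M2*R2^2 = 7*16 = 112
I_A/I_B = 245/112 = 35/16

35/16


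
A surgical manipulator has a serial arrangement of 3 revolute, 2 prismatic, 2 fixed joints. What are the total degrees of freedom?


Given: serial robot with 3 revolute, 2 prismatic, 2 fixed joints
DOF contribution per joint type: revolute=1, prismatic=1, spherical=3, fixed=0
DOF = 3*1 + 2*1 + 2*0
DOF = 5

5


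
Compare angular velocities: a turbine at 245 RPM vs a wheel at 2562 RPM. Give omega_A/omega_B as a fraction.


Given: RPM_A = 245, RPM_B = 2562
omega = 2*pi*RPM/60, so omega_A/omega_B = RPM_A / RPM_B
omega_A/omega_B = 245 / 2562
omega_A/omega_B = 35/366

35/366


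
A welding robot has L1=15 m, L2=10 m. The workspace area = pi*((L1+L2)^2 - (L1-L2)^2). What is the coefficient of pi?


Given: L1 = 15, L2 = 10
(L1+L2)^2 = (25)^2 = 625
(L1-L2)^2 = (5)^2 = 25
Difference = 625 - 25 = 600
This equals 4*L1*L2 = 4*15*10 = 600
Workspace area = 600*pi

600


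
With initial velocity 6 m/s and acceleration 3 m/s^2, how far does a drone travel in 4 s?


Given: v0 = 6 m/s, a = 3 m/s^2, t = 4 s
Using s = v0*t + (1/2)*a*t^2
s = 6*4 + (1/2)*3*4^2
s = 24 + (1/2)*48
s = 24 + 24
s = 48

48 m


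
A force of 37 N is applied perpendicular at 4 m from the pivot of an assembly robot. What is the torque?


Given: F = 37 N, r = 4 m, angle = 90 deg (perpendicular)
Using tau = F * r * sin(90)
sin(90) = 1
tau = 37 * 4 * 1
tau = 148 Nm

148 Nm


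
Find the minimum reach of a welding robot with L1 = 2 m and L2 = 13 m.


Given: L1 = 2 m, L2 = 13 m
For a 2-link planar arm, min reach = |L1 - L2| (second link folded back)
Min reach = |2 - 13|
Min reach = 11 m

11 m


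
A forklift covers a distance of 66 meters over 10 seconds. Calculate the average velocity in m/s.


Given: distance d = 66 m, time t = 10 s
Using v = d / t
v = 66 / 10
v = 33/5 m/s

33/5 m/s


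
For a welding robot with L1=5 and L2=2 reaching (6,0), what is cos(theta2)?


Given: L1 = 5, L2 = 2, target (x, y) = (6, 0)
Using cos(theta2) = (x^2 + y^2 - L1^2 - L2^2) / (2*L1*L2)
x^2 + y^2 = 6^2 + 0 = 36
L1^2 + L2^2 = 25 + 4 = 29
Numerator = 36 - 29 = 7
Denominator = 2*5*2 = 20
cos(theta2) = 7/20 = 7/20

7/20


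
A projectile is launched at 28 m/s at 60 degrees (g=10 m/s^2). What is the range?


Given: v0 = 28 m/s, theta = 60 deg, g = 10 m/s^2
sin(2*60) = sin(120) = sqrt(3)/2
Using R = v0^2 * sin(2*theta) / g
R = 28^2 * (sqrt(3)/2) / 10
R = 784 * sqrt(3) / 20
R = 196/5*sqrt(3) m

196/5*sqrt(3) m


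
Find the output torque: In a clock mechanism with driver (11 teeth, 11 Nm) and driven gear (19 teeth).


Given: N1 = 11, N2 = 19, T1 = 11 Nm
Using T2/T1 = N2/N1
T2 = T1 * N2 / N1
T2 = 11 * 19 / 11
T2 = 209 / 11
T2 = 19 Nm

19 Nm


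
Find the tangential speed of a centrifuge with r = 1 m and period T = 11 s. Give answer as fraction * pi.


Given: radius r = 1 m, period T = 11 s
Using v = 2*pi*r / T
v = 2*pi*1 / 11
v = 2*pi / 11
v = 2/11*pi m/s

2/11*pi m/s


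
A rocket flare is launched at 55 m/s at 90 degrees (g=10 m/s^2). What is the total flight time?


Given: v0 = 55 m/s, theta = 90 deg, g = 10 m/s^2
sin(90) = 1
Using T = 2*v0*sin(theta) / g
T = 2*55*1 / 10
T = 110 / 10
T = 11 s

11 s


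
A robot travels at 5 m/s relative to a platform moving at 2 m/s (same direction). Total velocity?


Given: object velocity = 5 m/s, platform velocity = 2 m/s (same direction)
Using classical velocity addition: v_total = v_object + v_platform
v_total = 5 + 2
v_total = 7 m/s

7 m/s


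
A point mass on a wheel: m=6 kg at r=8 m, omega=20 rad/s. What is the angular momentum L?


Given: m = 6 kg, r = 8 m, omega = 20 rad/s
For a point mass: I = m*r^2
I = 6*8^2 = 6*64 = 384
L = I*omega = 384*20
L = 7680 kg*m^2/s

7680 kg*m^2/s


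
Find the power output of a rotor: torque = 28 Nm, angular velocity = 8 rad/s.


Given: tau = 28 Nm, omega = 8 rad/s
Using P = tau * omega
P = 28 * 8
P = 224 W

224 W


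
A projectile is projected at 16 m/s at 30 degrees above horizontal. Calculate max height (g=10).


Given: v0 = 16 m/s, theta = 30 deg, g = 10 m/s^2
sin^2(30) = 1/4
Using H = v0^2 * sin^2(theta) / (2*g)
H = 16^2 * 1/4 / (2*10)
H = 256 * 1/4 / 20
H = 64 / 20
H = 16/5 m

16/5 m


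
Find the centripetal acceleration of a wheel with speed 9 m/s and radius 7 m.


Given: v = 9 m/s, r = 7 m
Using a_c = v^2 / r
a_c = 9^2 / 7
a_c = 81 / 7
a_c = 81/7 m/s^2

81/7 m/s^2


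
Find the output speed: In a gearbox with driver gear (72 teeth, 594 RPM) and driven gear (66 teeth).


Given: N1 = 72 teeth, w1 = 594 RPM, N2 = 66 teeth
Using N1*w1 = N2*w2
w2 = N1*w1 / N2
w2 = 72*594 / 66
w2 = 42768 / 66
w2 = 648 RPM

648 RPM


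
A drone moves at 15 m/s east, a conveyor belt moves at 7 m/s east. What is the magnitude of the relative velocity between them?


Given: v_A = 15 m/s east, v_B = 7 m/s east
Both move in the same direction; relative speed = |v_A - v_B|
|15 - 7| = |8|
= 8 m/s

8 m/s


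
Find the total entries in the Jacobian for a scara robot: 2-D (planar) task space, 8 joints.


Given: task space dimension = 2, joints = 8
Jacobian is a 2 x 8 matrix
Total entries = rows * columns
Total = 2 * 8
Total = 16

16


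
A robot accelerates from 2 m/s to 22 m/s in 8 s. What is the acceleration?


Given: initial velocity v0 = 2 m/s, final velocity v = 22 m/s, time t = 8 s
Using a = (v - v0) / t
a = (22 - 2) / 8
a = 20 / 8
a = 5/2 m/s^2

5/2 m/s^2


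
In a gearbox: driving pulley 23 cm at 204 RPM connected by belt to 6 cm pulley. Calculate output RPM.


Given: D1 = 23 cm, w1 = 204 RPM, D2 = 6 cm
Using D1*w1 = D2*w2
w2 = D1*w1 / D2
w2 = 23*204 / 6
w2 = 4692 / 6
w2 = 782 RPM

782 RPM


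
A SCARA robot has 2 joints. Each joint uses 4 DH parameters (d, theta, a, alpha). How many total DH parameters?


Given: 2 joints, 4 DH parameters per joint (d, theta, a, alpha)
Total DH parameters = number_of_joints * 4
Total = 2 * 4
Total = 8

8


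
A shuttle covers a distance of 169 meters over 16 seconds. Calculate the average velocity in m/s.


Given: distance d = 169 m, time t = 16 s
Using v = d / t
v = 169 / 16
v = 169/16 m/s

169/16 m/s


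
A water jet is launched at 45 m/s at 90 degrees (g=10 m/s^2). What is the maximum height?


Given: v0 = 45 m/s, theta = 90 deg, g = 10 m/s^2
sin^2(90) = 1
Using H = v0^2 * sin^2(theta) / (2*g)
H = 45^2 * 1 / (2*10)
H = 2025 * 1 / 20
H = 2025 / 20
H = 405/4 m

405/4 m


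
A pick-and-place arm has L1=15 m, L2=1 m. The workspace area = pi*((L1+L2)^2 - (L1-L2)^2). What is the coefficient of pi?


Given: L1 = 15, L2 = 1
(L1+L2)^2 = (16)^2 = 256
(L1-L2)^2 = (14)^2 = 196
Difference = 256 - 196 = 60
This equals 4*L1*L2 = 4*15*1 = 60
Workspace area = 60*pi

60


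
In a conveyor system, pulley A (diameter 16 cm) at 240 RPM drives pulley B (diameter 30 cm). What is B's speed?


Given: D1 = 16 cm, w1 = 240 RPM, D2 = 30 cm
Using D1*w1 = D2*w2
w2 = D1*w1 / D2
w2 = 16*240 / 30
w2 = 3840 / 30
w2 = 128 RPM

128 RPM


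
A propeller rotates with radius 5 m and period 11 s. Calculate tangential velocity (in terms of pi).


Given: radius r = 5 m, period T = 11 s
Using v = 2*pi*r / T
v = 2*pi*5 / 11
v = 10*pi / 11
v = 10/11*pi m/s

10/11*pi m/s


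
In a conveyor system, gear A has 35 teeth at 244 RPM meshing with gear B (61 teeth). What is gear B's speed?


Given: N1 = 35 teeth, w1 = 244 RPM, N2 = 61 teeth
Using N1*w1 = N2*w2
w2 = N1*w1 / N2
w2 = 35*244 / 61
w2 = 8540 / 61
w2 = 140 RPM

140 RPM


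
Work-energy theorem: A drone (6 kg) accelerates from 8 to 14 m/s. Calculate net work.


Given: m = 6 kg, v0 = 8 m/s, v = 14 m/s
Using W = (1/2)*m*(v^2 - v0^2)
v^2 = 14^2 = 196
v0^2 = 8^2 = 64
v^2 - v0^2 = 196 - 64 = 132
W = (1/2)*6*132 = 396 J

396 J


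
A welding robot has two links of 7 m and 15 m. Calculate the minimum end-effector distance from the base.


Given: L1 = 7 m, L2 = 15 m
For a 2-link planar arm, min reach = |L1 - L2| (second link folded back)
Min reach = |7 - 15|
Min reach = 8 m

8 m


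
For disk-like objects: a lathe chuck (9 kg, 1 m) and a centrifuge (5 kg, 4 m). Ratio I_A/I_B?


Given: M1=9 kg, R1=1 m, M2=5 kg, R2=4 m
For a disk: I = (1/2)*M*R^2, so I_A/I_B = (M1*R1^2)/(M2*R2^2)
M1*R1^2 = 9*1 = 9
M2*R2^2 = 5*16 = 80
I_A/I_B = 9/80 = 9/80

9/80


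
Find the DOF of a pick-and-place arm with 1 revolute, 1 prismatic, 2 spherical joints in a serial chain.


Given: serial robot with 1 revolute, 1 prismatic, 2 spherical joints
DOF contribution per joint type: revolute=1, prismatic=1, spherical=3, fixed=0
DOF = 1*1 + 1*1 + 2*3
DOF = 8

8


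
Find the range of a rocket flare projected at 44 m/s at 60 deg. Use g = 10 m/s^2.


Given: v0 = 44 m/s, theta = 60 deg, g = 10 m/s^2
sin(2*60) = sin(120) = sqrt(3)/2
Using R = v0^2 * sin(2*theta) / g
R = 44^2 * (sqrt(3)/2) / 10
R = 1936 * sqrt(3) / 20
R = 484/5*sqrt(3) m

484/5*sqrt(3) m


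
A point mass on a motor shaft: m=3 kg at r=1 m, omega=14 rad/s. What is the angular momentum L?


Given: m = 3 kg, r = 1 m, omega = 14 rad/s
For a point mass: I = m*r^2
I = 3*1^2 = 3*1 = 3
L = I*omega = 3*14
L = 42 kg*m^2/s

42 kg*m^2/s


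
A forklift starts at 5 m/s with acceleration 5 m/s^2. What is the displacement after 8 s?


Given: v0 = 5 m/s, a = 5 m/s^2, t = 8 s
Using s = v0*t + (1/2)*a*t^2
s = 5*8 + (1/2)*5*8^2
s = 40 + (1/2)*320
s = 40 + 160
s = 200

200 m


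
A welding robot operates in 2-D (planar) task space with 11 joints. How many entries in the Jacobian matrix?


Given: task space dimension = 2, joints = 11
Jacobian is a 2 x 11 matrix
Total entries = rows * columns
Total = 2 * 11
Total = 22

22


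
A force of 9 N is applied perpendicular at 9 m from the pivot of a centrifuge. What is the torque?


Given: F = 9 N, r = 9 m, angle = 90 deg (perpendicular)
Using tau = F * r * sin(90)
sin(90) = 1
tau = 9 * 9 * 1
tau = 81 Nm

81 Nm


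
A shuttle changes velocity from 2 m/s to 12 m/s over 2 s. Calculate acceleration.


Given: initial velocity v0 = 2 m/s, final velocity v = 12 m/s, time t = 2 s
Using a = (v - v0) / t
a = (12 - 2) / 2
a = 10 / 2
a = 5 m/s^2

5 m/s^2


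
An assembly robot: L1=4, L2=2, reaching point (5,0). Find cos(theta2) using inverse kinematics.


Given: L1 = 4, L2 = 2, target (x, y) = (5, 0)
Using cos(theta2) = (x^2 + y^2 - L1^2 - L2^2) / (2*L1*L2)
x^2 + y^2 = 5^2 + 0 = 25
L1^2 + L2^2 = 16 + 4 = 20
Numerator = 25 - 20 = 5
Denominator = 2*4*2 = 16
cos(theta2) = 5/16 = 5/16

5/16


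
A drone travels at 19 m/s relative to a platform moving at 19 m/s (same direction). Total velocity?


Given: object velocity = 19 m/s, platform velocity = 19 m/s (same direction)
Using classical velocity addition: v_total = v_object + v_platform
v_total = 19 + 19
v_total = 38 m/s

38 m/s


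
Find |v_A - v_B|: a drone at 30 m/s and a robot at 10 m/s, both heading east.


Given: v_A = 30 m/s east, v_B = 10 m/s east
Both move in the same direction; relative speed = |v_A - v_B|
|30 - 10| = |20|
= 20 m/s

20 m/s


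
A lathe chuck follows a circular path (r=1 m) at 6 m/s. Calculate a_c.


Given: v = 6 m/s, r = 1 m
Using a_c = v^2 / r
a_c = 6^2 / 1
a_c = 36 / 1
a_c = 36 m/s^2

36 m/s^2


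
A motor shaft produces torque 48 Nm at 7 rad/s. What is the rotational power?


Given: tau = 48 Nm, omega = 7 rad/s
Using P = tau * omega
P = 48 * 7
P = 336 W

336 W


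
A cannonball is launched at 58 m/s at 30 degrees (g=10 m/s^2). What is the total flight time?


Given: v0 = 58 m/s, theta = 30 deg, g = 10 m/s^2
sin(30) = 1/2
Using T = 2*v0*sin(theta) / g
T = 2*58*1/2 / 10
T = 58 / 10
T = 29/5 s

29/5 s


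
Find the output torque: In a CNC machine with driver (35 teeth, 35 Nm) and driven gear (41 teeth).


Given: N1 = 35, N2 = 41, T1 = 35 Nm
Using T2/T1 = N2/N1
T2 = T1 * N2 / N1
T2 = 35 * 41 / 35
T2 = 1435 / 35
T2 = 41 Nm

41 Nm


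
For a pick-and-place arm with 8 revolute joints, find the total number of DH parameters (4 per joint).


Given: 8 joints, 4 DH parameters per joint (d, theta, a, alpha)
Total DH parameters = number_of_joints * 4
Total = 8 * 4
Total = 32

32


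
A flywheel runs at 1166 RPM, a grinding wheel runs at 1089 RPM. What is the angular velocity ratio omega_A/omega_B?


Given: RPM_A = 1166, RPM_B = 1089
omega = 2*pi*RPM/60, so omega_A/omega_B = RPM_A / RPM_B
omega_A/omega_B = 1166 / 1089
omega_A/omega_B = 106/99

106/99


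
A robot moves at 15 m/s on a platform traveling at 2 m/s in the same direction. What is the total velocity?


Given: object velocity = 15 m/s, platform velocity = 2 m/s (same direction)
Using classical velocity addition: v_total = v_object + v_platform
v_total = 15 + 2
v_total = 17 m/s

17 m/s


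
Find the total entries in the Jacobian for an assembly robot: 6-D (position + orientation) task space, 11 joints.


Given: task space dimension = 6, joints = 11
Jacobian is a 6 x 11 matrix
Total entries = rows * columns
Total = 6 * 11
Total = 66

66


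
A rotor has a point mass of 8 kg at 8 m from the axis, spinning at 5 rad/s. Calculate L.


Given: m = 8 kg, r = 8 m, omega = 5 rad/s
For a point mass: I = m*r^2
I = 8*8^2 = 8*64 = 512
L = I*omega = 512*5
L = 2560 kg*m^2/s

2560 kg*m^2/s


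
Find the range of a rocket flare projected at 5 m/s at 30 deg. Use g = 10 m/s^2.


Given: v0 = 5 m/s, theta = 30 deg, g = 10 m/s^2
sin(2*30) = sin(60) = sqrt(3)/2
Using R = v0^2 * sin(2*theta) / g
R = 5^2 * (sqrt(3)/2) / 10
R = 25 * sqrt(3) / 20
R = 5/4*sqrt(3) m

5/4*sqrt(3) m


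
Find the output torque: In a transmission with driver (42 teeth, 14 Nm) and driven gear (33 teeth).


Given: N1 = 42, N2 = 33, T1 = 14 Nm
Using T2/T1 = N2/N1
T2 = T1 * N2 / N1
T2 = 14 * 33 / 42
T2 = 462 / 42
T2 = 11 Nm

11 Nm


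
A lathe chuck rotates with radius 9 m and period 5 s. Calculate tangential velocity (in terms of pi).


Given: radius r = 9 m, period T = 5 s
Using v = 2*pi*r / T
v = 2*pi*9 / 5
v = 18*pi / 5
v = 18/5*pi m/s

18/5*pi m/s


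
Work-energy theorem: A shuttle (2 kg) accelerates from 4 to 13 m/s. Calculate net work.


Given: m = 2 kg, v0 = 4 m/s, v = 13 m/s
Using W = (1/2)*m*(v^2 - v0^2)
v^2 = 13^2 = 169
v0^2 = 4^2 = 16
v^2 - v0^2 = 169 - 16 = 153
W = (1/2)*2*153 = 153 J

153 J


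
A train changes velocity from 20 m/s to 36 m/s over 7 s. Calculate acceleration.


Given: initial velocity v0 = 20 m/s, final velocity v = 36 m/s, time t = 7 s
Using a = (v - v0) / t
a = (36 - 20) / 7
a = 16 / 7
a = 16/7 m/s^2

16/7 m/s^2


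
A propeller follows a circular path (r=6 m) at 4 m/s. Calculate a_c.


Given: v = 4 m/s, r = 6 m
Using a_c = v^2 / r
a_c = 4^2 / 6
a_c = 16 / 6
a_c = 8/3 m/s^2

8/3 m/s^2


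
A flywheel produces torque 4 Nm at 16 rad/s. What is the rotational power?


Given: tau = 4 Nm, omega = 16 rad/s
Using P = tau * omega
P = 4 * 16
P = 64 W

64 W


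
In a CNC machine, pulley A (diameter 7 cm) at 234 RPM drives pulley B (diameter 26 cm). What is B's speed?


Given: D1 = 7 cm, w1 = 234 RPM, D2 = 26 cm
Using D1*w1 = D2*w2
w2 = D1*w1 / D2
w2 = 7*234 / 26
w2 = 1638 / 26
w2 = 63 RPM

63 RPM


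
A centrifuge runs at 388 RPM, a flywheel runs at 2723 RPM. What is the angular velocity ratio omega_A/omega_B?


Given: RPM_A = 388, RPM_B = 2723
omega = 2*pi*RPM/60, so omega_A/omega_B = RPM_A / RPM_B
omega_A/omega_B = 388 / 2723
omega_A/omega_B = 388/2723

388/2723


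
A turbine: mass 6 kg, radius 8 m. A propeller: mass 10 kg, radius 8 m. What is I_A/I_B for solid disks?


Given: M1=6 kg, R1=8 m, M2=10 kg, R2=8 m
For a disk: I = (1/2)*M*R^2, so I_A/I_B = (M1*R1^2)/(M2*R2^2)
M1*R1^2 = 6*64 = 384
M2*R2^2 = 10*64 = 640
I_A/I_B = 384/640 = 3/5

3/5


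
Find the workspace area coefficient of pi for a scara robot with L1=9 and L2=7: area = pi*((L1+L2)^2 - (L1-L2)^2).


Given: L1 = 9, L2 = 7
(L1+L2)^2 = (16)^2 = 256
(L1-L2)^2 = (2)^2 = 4
Difference = 256 - 4 = 252
This equals 4*L1*L2 = 4*9*7 = 252
Workspace area = 252*pi

252


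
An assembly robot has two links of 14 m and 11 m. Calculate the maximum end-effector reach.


Given: L1 = 14 m, L2 = 11 m
For a 2-link planar arm, max reach = L1 + L2 (fully extended)
Max reach = 14 + 11
Max reach = 25 m

25 m


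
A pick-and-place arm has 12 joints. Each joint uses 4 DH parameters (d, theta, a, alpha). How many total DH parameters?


Given: 12 joints, 4 DH parameters per joint (d, theta, a, alpha)
Total DH parameters = number_of_joints * 4
Total = 12 * 4
Total = 48

48


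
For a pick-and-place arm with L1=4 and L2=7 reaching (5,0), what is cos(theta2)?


Given: L1 = 4, L2 = 7, target (x, y) = (5, 0)
Using cos(theta2) = (x^2 + y^2 - L1^2 - L2^2) / (2*L1*L2)
x^2 + y^2 = 5^2 + 0 = 25
L1^2 + L2^2 = 16 + 49 = 65
Numerator = 25 - 65 = -40
Denominator = 2*4*7 = 56
cos(theta2) = -40/56 = -5/7

-5/7


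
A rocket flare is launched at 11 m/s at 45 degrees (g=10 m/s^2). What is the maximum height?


Given: v0 = 11 m/s, theta = 45 deg, g = 10 m/s^2
sin^2(45) = 1/2
Using H = v0^2 * sin^2(theta) / (2*g)
H = 11^2 * 1/2 / (2*10)
H = 121 * 1/2 / 20
H = 121/2 / 20
H = 121/40 m

121/40 m


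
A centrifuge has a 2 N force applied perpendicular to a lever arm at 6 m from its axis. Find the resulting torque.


Given: F = 2 N, r = 6 m, angle = 90 deg (perpendicular)
Using tau = F * r * sin(90)
sin(90) = 1
tau = 2 * 6 * 1
tau = 12 Nm

12 Nm


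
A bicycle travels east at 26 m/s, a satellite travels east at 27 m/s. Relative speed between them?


Given: v_A = 26 m/s east, v_B = 27 m/s east
Both move in the same direction; relative speed = |v_A - v_B|
|26 - 27| = |-1|
= 1 m/s

1 m/s


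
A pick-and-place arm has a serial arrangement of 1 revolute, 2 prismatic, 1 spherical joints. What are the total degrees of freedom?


Given: serial robot with 1 revolute, 2 prismatic, 1 spherical joints
DOF contribution per joint type: revolute=1, prismatic=1, spherical=3, fixed=0
DOF = 1*1 + 2*1 + 1*3
DOF = 6

6


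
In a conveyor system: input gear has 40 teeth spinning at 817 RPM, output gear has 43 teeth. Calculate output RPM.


Given: N1 = 40 teeth, w1 = 817 RPM, N2 = 43 teeth
Using N1*w1 = N2*w2
w2 = N1*w1 / N2
w2 = 40*817 / 43
w2 = 32680 / 43
w2 = 760 RPM

760 RPM


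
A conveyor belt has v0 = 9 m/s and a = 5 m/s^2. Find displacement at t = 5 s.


Given: v0 = 9 m/s, a = 5 m/s^2, t = 5 s
Using s = v0*t + (1/2)*a*t^2
s = 9*5 + (1/2)*5*5^2
s = 45 + (1/2)*125
s = 45 + 125/2
s = 215/2

215/2 m


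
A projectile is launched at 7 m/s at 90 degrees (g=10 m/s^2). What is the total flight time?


Given: v0 = 7 m/s, theta = 90 deg, g = 10 m/s^2
sin(90) = 1
Using T = 2*v0*sin(theta) / g
T = 2*7*1 / 10
T = 14 / 10
T = 7/5 s

7/5 s


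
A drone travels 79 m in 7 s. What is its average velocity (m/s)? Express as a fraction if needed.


Given: distance d = 79 m, time t = 7 s
Using v = d / t
v = 79 / 7
v = 79/7 m/s

79/7 m/s


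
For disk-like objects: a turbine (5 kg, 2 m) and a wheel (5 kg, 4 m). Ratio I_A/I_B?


Given: M1=5 kg, R1=2 m, M2=5 kg, R2=4 m
For a disk: I = (1/2)*M*R^2, so I_A/I_B = (M1*R1^2)/(M2*R2^2)
M1*R1^2 = 5*4 = 20
M2*R2^2 = 5*16 = 80
I_A/I_B = 20/80 = 1/4

1/4


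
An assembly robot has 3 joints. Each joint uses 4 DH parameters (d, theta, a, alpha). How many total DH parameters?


Given: 3 joints, 4 DH parameters per joint (d, theta, a, alpha)
Total DH parameters = number_of_joints * 4
Total = 3 * 4
Total = 12

12


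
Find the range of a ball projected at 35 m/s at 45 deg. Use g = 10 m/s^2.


Given: v0 = 35 m/s, theta = 45 deg, g = 10 m/s^2
sin(2*45) = sin(90) = 1
Using R = v0^2 * sin(2*theta) / g
R = 35^2 * 1 / 10
R = 1225 / 10
R = 245/2 m

245/2 m


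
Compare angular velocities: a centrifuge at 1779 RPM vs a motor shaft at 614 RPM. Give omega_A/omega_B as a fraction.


Given: RPM_A = 1779, RPM_B = 614
omega = 2*pi*RPM/60, so omega_A/omega_B = RPM_A / RPM_B
omega_A/omega_B = 1779 / 614
omega_A/omega_B = 1779/614

1779/614


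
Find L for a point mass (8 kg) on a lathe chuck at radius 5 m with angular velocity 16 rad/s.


Given: m = 8 kg, r = 5 m, omega = 16 rad/s
For a point mass: I = m*r^2
I = 8*5^2 = 8*25 = 200
L = I*omega = 200*16
L = 3200 kg*m^2/s

3200 kg*m^2/s


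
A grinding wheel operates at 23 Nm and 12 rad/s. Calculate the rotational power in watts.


Given: tau = 23 Nm, omega = 12 rad/s
Using P = tau * omega
P = 23 * 12
P = 276 W

276 W


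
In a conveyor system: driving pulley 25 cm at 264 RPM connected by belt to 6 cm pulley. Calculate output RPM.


Given: D1 = 25 cm, w1 = 264 RPM, D2 = 6 cm
Using D1*w1 = D2*w2
w2 = D1*w1 / D2
w2 = 25*264 / 6
w2 = 6600 / 6
w2 = 1100 RPM

1100 RPM


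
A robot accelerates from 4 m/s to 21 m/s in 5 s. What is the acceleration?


Given: initial velocity v0 = 4 m/s, final velocity v = 21 m/s, time t = 5 s
Using a = (v - v0) / t
a = (21 - 4) / 5
a = 17 / 5
a = 17/5 m/s^2

17/5 m/s^2


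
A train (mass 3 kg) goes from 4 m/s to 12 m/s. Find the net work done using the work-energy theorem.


Given: m = 3 kg, v0 = 4 m/s, v = 12 m/s
Using W = (1/2)*m*(v^2 - v0^2)
v^2 = 12^2 = 144
v0^2 = 4^2 = 16
v^2 - v0^2 = 144 - 16 = 128
W = (1/2)*3*128 = 192 J

192 J


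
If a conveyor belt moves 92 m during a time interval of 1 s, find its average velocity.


Given: distance d = 92 m, time t = 1 s
Using v = d / t
v = 92 / 1
v = 92 m/s

92 m/s


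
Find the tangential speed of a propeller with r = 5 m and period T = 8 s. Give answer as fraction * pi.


Given: radius r = 5 m, period T = 8 s
Using v = 2*pi*r / T
v = 2*pi*5 / 8
v = 10*pi / 8
v = 5/4*pi m/s

5/4*pi m/s


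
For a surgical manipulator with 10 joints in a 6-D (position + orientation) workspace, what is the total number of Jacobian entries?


Given: task space dimension = 6, joints = 10
Jacobian is a 6 x 10 matrix
Total entries = rows * columns
Total = 6 * 10
Total = 60

60


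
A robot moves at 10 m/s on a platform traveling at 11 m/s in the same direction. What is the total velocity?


Given: object velocity = 10 m/s, platform velocity = 11 m/s (same direction)
Using classical velocity addition: v_total = v_object + v_platform
v_total = 10 + 11
v_total = 21 m/s

21 m/s


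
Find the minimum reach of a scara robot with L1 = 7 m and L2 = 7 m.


Given: L1 = 7 m, L2 = 7 m
For a 2-link planar arm, min reach = |L1 - L2| (second link folded back)
Min reach = |7 - 7|
Min reach = 0 m

0 m


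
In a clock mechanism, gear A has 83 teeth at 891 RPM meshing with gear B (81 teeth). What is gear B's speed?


Given: N1 = 83 teeth, w1 = 891 RPM, N2 = 81 teeth
Using N1*w1 = N2*w2
w2 = N1*w1 / N2
w2 = 83*891 / 81
w2 = 73953 / 81
w2 = 913 RPM

913 RPM


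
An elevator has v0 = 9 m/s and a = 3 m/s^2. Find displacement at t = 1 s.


Given: v0 = 9 m/s, a = 3 m/s^2, t = 1 s
Using s = v0*t + (1/2)*a*t^2
s = 9*1 + (1/2)*3*1^2
s = 9 + (1/2)*3
s = 9 + 3/2
s = 21/2

21/2 m


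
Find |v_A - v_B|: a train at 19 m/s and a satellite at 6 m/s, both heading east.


Given: v_A = 19 m/s east, v_B = 6 m/s east
Both move in the same direction; relative speed = |v_A - v_B|
|19 - 6| = |13|
= 13 m/s

13 m/s


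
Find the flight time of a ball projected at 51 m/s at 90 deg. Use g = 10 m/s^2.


Given: v0 = 51 m/s, theta = 90 deg, g = 10 m/s^2
sin(90) = 1
Using T = 2*v0*sin(theta) / g
T = 2*51*1 / 10
T = 102 / 10
T = 51/5 s

51/5 s


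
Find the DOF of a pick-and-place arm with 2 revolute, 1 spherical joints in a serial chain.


Given: serial robot with 2 revolute, 1 spherical joints
DOF contribution per joint type: revolute=1, prismatic=1, spherical=3, fixed=0
DOF = 2*1 + 1*3
DOF = 5

5


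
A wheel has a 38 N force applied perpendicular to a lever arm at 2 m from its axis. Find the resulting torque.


Given: F = 38 N, r = 2 m, angle = 90 deg (perpendicular)
Using tau = F * r * sin(90)
sin(90) = 1
tau = 38 * 2 * 1
tau = 76 Nm

76 Nm


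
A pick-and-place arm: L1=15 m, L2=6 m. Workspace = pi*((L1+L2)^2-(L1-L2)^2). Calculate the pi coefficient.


Given: L1 = 15, L2 = 6
(L1+L2)^2 = (21)^2 = 441
(L1-L2)^2 = (9)^2 = 81
Difference = 441 - 81 = 360
This equals 4*L1*L2 = 4*15*6 = 360
Workspace area = 360*pi

360


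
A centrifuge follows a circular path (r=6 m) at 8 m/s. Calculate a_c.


Given: v = 8 m/s, r = 6 m
Using a_c = v^2 / r
a_c = 8^2 / 6
a_c = 64 / 6
a_c = 32/3 m/s^2

32/3 m/s^2


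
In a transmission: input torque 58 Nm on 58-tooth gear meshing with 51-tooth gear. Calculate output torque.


Given: N1 = 58, N2 = 51, T1 = 58 Nm
Using T2/T1 = N2/N1
T2 = T1 * N2 / N1
T2 = 58 * 51 / 58
T2 = 2958 / 58
T2 = 51 Nm

51 Nm


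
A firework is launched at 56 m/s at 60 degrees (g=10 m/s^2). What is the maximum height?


Given: v0 = 56 m/s, theta = 60 deg, g = 10 m/s^2
sin^2(60) = 3/4
Using H = v0^2 * sin^2(theta) / (2*g)
H = 56^2 * 3/4 / (2*10)
H = 3136 * 3/4 / 20
H = 2352 / 20
H = 588/5 m

588/5 m


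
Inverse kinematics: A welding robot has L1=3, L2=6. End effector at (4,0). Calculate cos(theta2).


Given: L1 = 3, L2 = 6, target (x, y) = (4, 0)
Using cos(theta2) = (x^2 + y^2 - L1^2 - L2^2) / (2*L1*L2)
x^2 + y^2 = 4^2 + 0 = 16
L1^2 + L2^2 = 9 + 36 = 45
Numerator = 16 - 45 = -29
Denominator = 2*3*6 = 36
cos(theta2) = -29/36 = -29/36

-29/36


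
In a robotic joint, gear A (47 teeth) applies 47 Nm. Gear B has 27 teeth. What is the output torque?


Given: N1 = 47, N2 = 27, T1 = 47 Nm
Using T2/T1 = N2/N1
T2 = T1 * N2 / N1
T2 = 47 * 27 / 47
T2 = 1269 / 47
T2 = 27 Nm

27 Nm


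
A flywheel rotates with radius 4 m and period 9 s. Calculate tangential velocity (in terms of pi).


Given: radius r = 4 m, period T = 9 s
Using v = 2*pi*r / T
v = 2*pi*4 / 9
v = 8*pi / 9
v = 8/9*pi m/s

8/9*pi m/s


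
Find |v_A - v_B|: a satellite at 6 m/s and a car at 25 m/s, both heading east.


Given: v_A = 6 m/s east, v_B = 25 m/s east
Both move in the same direction; relative speed = |v_A - v_B|
|6 - 25| = |-19|
= 19 m/s

19 m/s


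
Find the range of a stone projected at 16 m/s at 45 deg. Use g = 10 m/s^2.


Given: v0 = 16 m/s, theta = 45 deg, g = 10 m/s^2
sin(2*45) = sin(90) = 1
Using R = v0^2 * sin(2*theta) / g
R = 16^2 * 1 / 10
R = 256 / 10
R = 128/5 m

128/5 m


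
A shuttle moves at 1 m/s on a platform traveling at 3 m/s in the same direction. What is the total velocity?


Given: object velocity = 1 m/s, platform velocity = 3 m/s (same direction)
Using classical velocity addition: v_total = v_object + v_platform
v_total = 1 + 3
v_total = 4 m/s

4 m/s


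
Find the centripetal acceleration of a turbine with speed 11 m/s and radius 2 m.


Given: v = 11 m/s, r = 2 m
Using a_c = v^2 / r
a_c = 11^2 / 2
a_c = 121 / 2
a_c = 121/2 m/s^2

121/2 m/s^2


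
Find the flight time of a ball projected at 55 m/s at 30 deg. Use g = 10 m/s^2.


Given: v0 = 55 m/s, theta = 30 deg, g = 10 m/s^2
sin(30) = 1/2
Using T = 2*v0*sin(theta) / g
T = 2*55*1/2 / 10
T = 55 / 10
T = 11/2 s

11/2 s


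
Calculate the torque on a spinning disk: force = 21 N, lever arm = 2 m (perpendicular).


Given: F = 21 N, r = 2 m, angle = 90 deg (perpendicular)
Using tau = F * r * sin(90)
sin(90) = 1
tau = 21 * 2 * 1
tau = 42 Nm

42 Nm


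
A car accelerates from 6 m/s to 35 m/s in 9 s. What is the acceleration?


Given: initial velocity v0 = 6 m/s, final velocity v = 35 m/s, time t = 9 s
Using a = (v - v0) / t
a = (35 - 6) / 9
a = 29 / 9
a = 29/9 m/s^2

29/9 m/s^2


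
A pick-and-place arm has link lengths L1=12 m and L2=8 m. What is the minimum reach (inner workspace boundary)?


Given: L1 = 12 m, L2 = 8 m
For a 2-link planar arm, min reach = |L1 - L2| (second link folded back)
Min reach = |12 - 8|
Min reach = 4 m

4 m


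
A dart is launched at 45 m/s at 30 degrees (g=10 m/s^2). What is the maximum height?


Given: v0 = 45 m/s, theta = 30 deg, g = 10 m/s^2
sin^2(30) = 1/4
Using H = v0^2 * sin^2(theta) / (2*g)
H = 45^2 * 1/4 / (2*10)
H = 2025 * 1/4 / 20
H = 2025/4 / 20
H = 405/16 m

405/16 m


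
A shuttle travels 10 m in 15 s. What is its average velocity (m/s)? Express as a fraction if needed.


Given: distance d = 10 m, time t = 15 s
Using v = d / t
v = 10 / 15
v = 2/3 m/s

2/3 m/s


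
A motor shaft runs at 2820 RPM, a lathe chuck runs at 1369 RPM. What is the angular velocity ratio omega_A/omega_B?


Given: RPM_A = 2820, RPM_B = 1369
omega = 2*pi*RPM/60, so omega_A/omega_B = RPM_A / RPM_B
omega_A/omega_B = 2820 / 1369
omega_A/omega_B = 2820/1369

2820/1369


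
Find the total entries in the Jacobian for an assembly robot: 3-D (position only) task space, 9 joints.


Given: task space dimension = 3, joints = 9
Jacobian is a 3 x 9 matrix
Total entries = rows * columns
Total = 3 * 9
Total = 27

27


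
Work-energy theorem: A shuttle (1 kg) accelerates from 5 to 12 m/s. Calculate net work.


Given: m = 1 kg, v0 = 5 m/s, v = 12 m/s
Using W = (1/2)*m*(v^2 - v0^2)
v^2 = 12^2 = 144
v0^2 = 5^2 = 25
v^2 - v0^2 = 144 - 25 = 119
W = (1/2)*1*119 = 119/2 J

119/2 J


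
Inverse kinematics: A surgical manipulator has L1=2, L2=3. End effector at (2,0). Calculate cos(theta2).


Given: L1 = 2, L2 = 3, target (x, y) = (2, 0)
Using cos(theta2) = (x^2 + y^2 - L1^2 - L2^2) / (2*L1*L2)
x^2 + y^2 = 2^2 + 0 = 4
L1^2 + L2^2 = 4 + 9 = 13
Numerator = 4 - 13 = -9
Denominator = 2*2*3 = 12
cos(theta2) = -9/12 = -3/4

-3/4


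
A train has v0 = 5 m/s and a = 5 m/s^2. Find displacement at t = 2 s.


Given: v0 = 5 m/s, a = 5 m/s^2, t = 2 s
Using s = v0*t + (1/2)*a*t^2
s = 5*2 + (1/2)*5*2^2
s = 10 + (1/2)*20
s = 10 + 10
s = 20

20 m


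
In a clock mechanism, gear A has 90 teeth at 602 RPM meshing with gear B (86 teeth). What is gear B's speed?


Given: N1 = 90 teeth, w1 = 602 RPM, N2 = 86 teeth
Using N1*w1 = N2*w2
w2 = N1*w1 / N2
w2 = 90*602 / 86
w2 = 54180 / 86
w2 = 630 RPM

630 RPM


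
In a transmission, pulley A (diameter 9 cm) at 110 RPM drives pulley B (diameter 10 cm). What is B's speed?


Given: D1 = 9 cm, w1 = 110 RPM, D2 = 10 cm
Using D1*w1 = D2*w2
w2 = D1*w1 / D2
w2 = 9*110 / 10
w2 = 990 / 10
w2 = 99 RPM

99 RPM


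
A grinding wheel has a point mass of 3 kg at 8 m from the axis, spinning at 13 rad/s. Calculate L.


Given: m = 3 kg, r = 8 m, omega = 13 rad/s
For a point mass: I = m*r^2
I = 3*8^2 = 3*64 = 192
L = I*omega = 192*13
L = 2496 kg*m^2/s

2496 kg*m^2/s


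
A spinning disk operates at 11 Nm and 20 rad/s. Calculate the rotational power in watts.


Given: tau = 11 Nm, omega = 20 rad/s
Using P = tau * omega
P = 11 * 20
P = 220 W

220 W


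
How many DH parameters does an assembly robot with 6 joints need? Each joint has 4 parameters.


Given: 6 joints, 4 DH parameters per joint (d, theta, a, alpha)
Total DH parameters = number_of_joints * 4
Total = 6 * 4
Total = 24

24


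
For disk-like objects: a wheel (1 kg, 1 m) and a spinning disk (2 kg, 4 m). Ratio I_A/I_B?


Given: M1=1 kg, R1=1 m, M2=2 kg, R2=4 m
For a disk: I = (1/2)*M*R^2, so I_A/I_B = (M1*R1^2)/(M2*R2^2)
M1*R1^2 = 1*1 = 1
M2*R2^2 = 2*16 = 32
I_A/I_B = 1/32 = 1/32

1/32


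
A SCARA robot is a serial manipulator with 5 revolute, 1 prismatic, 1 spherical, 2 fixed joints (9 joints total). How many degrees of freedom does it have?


Given: serial robot with 5 revolute, 1 prismatic, 1 spherical, 2 fixed joints
DOF contribution per joint type: revolute=1, prismatic=1, spherical=3, fixed=0
DOF = 5*1 + 1*1 + 1*3 + 2*0
DOF = 9

9


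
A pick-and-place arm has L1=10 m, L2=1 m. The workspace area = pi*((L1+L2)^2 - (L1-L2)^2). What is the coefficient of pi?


Given: L1 = 10, L2 = 1
(L1+L2)^2 = (11)^2 = 121
(L1-L2)^2 = (9)^2 = 81
Difference = 121 - 81 = 40
This equals 4*L1*L2 = 4*10*1 = 40
Workspace area = 40*pi

40


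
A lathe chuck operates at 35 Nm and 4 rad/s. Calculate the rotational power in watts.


Given: tau = 35 Nm, omega = 4 rad/s
Using P = tau * omega
P = 35 * 4
P = 140 W

140 W


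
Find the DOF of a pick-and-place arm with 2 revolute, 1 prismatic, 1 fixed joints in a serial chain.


Given: serial robot with 2 revolute, 1 prismatic, 1 fixed joints
DOF contribution per joint type: revolute=1, prismatic=1, spherical=3, fixed=0
DOF = 2*1 + 1*1 + 1*0
DOF = 3

3


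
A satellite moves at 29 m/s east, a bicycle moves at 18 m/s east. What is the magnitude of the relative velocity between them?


Given: v_A = 29 m/s east, v_B = 18 m/s east
Both move in the same direction; relative speed = |v_A - v_B|
|29 - 18| = |11|
= 11 m/s

11 m/s


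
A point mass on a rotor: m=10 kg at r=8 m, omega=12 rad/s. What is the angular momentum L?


Given: m = 10 kg, r = 8 m, omega = 12 rad/s
For a point mass: I = m*r^2
I = 10*8^2 = 10*64 = 640
L = I*omega = 640*12
L = 7680 kg*m^2/s

7680 kg*m^2/s


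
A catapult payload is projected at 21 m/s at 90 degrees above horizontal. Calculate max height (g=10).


Given: v0 = 21 m/s, theta = 90 deg, g = 10 m/s^2
sin^2(90) = 1
Using H = v0^2 * sin^2(theta) / (2*g)
H = 21^2 * 1 / (2*10)
H = 441 * 1 / 20
H = 441 / 20
H = 441/20 m

441/20 m


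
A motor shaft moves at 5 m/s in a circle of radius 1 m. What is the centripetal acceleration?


Given: v = 5 m/s, r = 1 m
Using a_c = v^2 / r
a_c = 5^2 / 1
a_c = 25 / 1
a_c = 25 m/s^2

25 m/s^2


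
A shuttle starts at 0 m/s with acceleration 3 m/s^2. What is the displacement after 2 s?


Given: v0 = 0 m/s, a = 3 m/s^2, t = 2 s
Using s = v0*t + (1/2)*a*t^2
s = 0*2 + (1/2)*3*2^2
s = 0 + (1/2)*12
s = 0 + 6
s = 6

6 m


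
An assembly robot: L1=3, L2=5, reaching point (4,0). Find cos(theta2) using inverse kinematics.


Given: L1 = 3, L2 = 5, target (x, y) = (4, 0)
Using cos(theta2) = (x^2 + y^2 - L1^2 - L2^2) / (2*L1*L2)
x^2 + y^2 = 4^2 + 0 = 16
L1^2 + L2^2 = 9 + 25 = 34
Numerator = 16 - 34 = -18
Denominator = 2*3*5 = 30
cos(theta2) = -18/30 = -3/5

-3/5


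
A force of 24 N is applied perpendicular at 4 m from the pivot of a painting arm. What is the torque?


Given: F = 24 N, r = 4 m, angle = 90 deg (perpendicular)
Using tau = F * r * sin(90)
sin(90) = 1
tau = 24 * 4 * 1
tau = 96 Nm

96 Nm


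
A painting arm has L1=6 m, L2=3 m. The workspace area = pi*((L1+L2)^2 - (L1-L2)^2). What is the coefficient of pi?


Given: L1 = 6, L2 = 3
(L1+L2)^2 = (9)^2 = 81
(L1-L2)^2 = (3)^2 = 9
Difference = 81 - 9 = 72
This equals 4*L1*L2 = 4*6*3 = 72
Workspace area = 72*pi

72


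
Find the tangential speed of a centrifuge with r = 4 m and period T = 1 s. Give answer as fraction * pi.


Given: radius r = 4 m, period T = 1 s
Using v = 2*pi*r / T
v = 2*pi*4 / 1
v = 8*pi / 1
v = 8*pi m/s

8*pi m/s


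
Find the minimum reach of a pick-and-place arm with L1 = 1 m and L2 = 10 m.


Given: L1 = 1 m, L2 = 10 m
For a 2-link planar arm, min reach = |L1 - L2| (second link folded back)
Min reach = |1 - 10|
Min reach = 9 m

9 m


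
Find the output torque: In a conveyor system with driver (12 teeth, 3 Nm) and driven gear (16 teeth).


Given: N1 = 12, N2 = 16, T1 = 3 Nm
Using T2/T1 = N2/N1
T2 = T1 * N2 / N1
T2 = 3 * 16 / 12
T2 = 48 / 12
T2 = 4 Nm

4 Nm


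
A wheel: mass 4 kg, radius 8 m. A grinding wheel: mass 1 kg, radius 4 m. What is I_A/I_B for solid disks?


Given: M1=4 kg, R1=8 m, M2=1 kg, R2=4 m
For a disk: I = (1/2)*M*R^2, so I_A/I_B = (M1*R1^2)/(M2*R2^2)
M1*R1^2 = 4*64 = 256
M2*R2^2 = 1*16 = 16
I_A/I_B = 256/16 = 16

16


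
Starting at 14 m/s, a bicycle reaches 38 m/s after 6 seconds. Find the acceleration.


Given: initial velocity v0 = 14 m/s, final velocity v = 38 m/s, time t = 6 s
Using a = (v - v0) / t
a = (38 - 14) / 6
a = 24 / 6
a = 4 m/s^2

4 m/s^2


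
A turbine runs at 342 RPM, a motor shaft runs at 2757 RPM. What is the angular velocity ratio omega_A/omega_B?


Given: RPM_A = 342, RPM_B = 2757
omega = 2*pi*RPM/60, so omega_A/omega_B = RPM_A / RPM_B
omega_A/omega_B = 342 / 2757
omega_A/omega_B = 114/919

114/919


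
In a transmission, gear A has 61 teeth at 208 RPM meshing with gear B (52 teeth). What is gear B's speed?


Given: N1 = 61 teeth, w1 = 208 RPM, N2 = 52 teeth
Using N1*w1 = N2*w2
w2 = N1*w1 / N2
w2 = 61*208 / 52
w2 = 12688 / 52
w2 = 244 RPM

244 RPM


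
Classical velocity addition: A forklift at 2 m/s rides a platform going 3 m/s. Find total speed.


Given: object velocity = 2 m/s, platform velocity = 3 m/s (same direction)
Using classical velocity addition: v_total = v_object + v_platform
v_total = 2 + 3
v_total = 5 m/s

5 m/s


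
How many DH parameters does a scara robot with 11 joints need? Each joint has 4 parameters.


Given: 11 joints, 4 DH parameters per joint (d, theta, a, alpha)
Total DH parameters = number_of_joints * 4
Total = 11 * 4
Total = 44

44


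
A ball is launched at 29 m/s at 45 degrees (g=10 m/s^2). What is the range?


Given: v0 = 29 m/s, theta = 45 deg, g = 10 m/s^2
sin(2*45) = sin(90) = 1
Using R = v0^2 * sin(2*theta) / g
R = 29^2 * 1 / 10
R = 841 / 10
R = 841/10 m

841/10 m


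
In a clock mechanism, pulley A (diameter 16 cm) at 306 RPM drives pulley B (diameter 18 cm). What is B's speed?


Given: D1 = 16 cm, w1 = 306 RPM, D2 = 18 cm
Using D1*w1 = D2*w2
w2 = D1*w1 / D2
w2 = 16*306 / 18
w2 = 4896 / 18
w2 = 272 RPM

272 RPM


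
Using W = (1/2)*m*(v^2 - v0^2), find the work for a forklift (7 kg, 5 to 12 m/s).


Given: m = 7 kg, v0 = 5 m/s, v = 12 m/s
Using W = (1/2)*m*(v^2 - v0^2)
v^2 = 12^2 = 144
v0^2 = 5^2 = 25
v^2 - v0^2 = 144 - 25 = 119
W = (1/2)*7*119 = 833/2 J

833/2 J


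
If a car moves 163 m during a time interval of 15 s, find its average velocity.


Given: distance d = 163 m, time t = 15 s
Using v = d / t
v = 163 / 15
v = 163/15 m/s

163/15 m/s


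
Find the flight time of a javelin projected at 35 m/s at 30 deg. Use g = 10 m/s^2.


Given: v0 = 35 m/s, theta = 30 deg, g = 10 m/s^2
sin(30) = 1/2
Using T = 2*v0*sin(theta) / g
T = 2*35*1/2 / 10
T = 35 / 10
T = 7/2 s

7/2 s


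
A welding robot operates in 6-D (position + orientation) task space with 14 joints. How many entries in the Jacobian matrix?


Given: task space dimension = 6, joints = 14
Jacobian is a 6 x 14 matrix
Total entries = rows * columns
Total = 6 * 14
Total = 84

84


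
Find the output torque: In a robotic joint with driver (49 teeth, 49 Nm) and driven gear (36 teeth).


Given: N1 = 49, N2 = 36, T1 = 49 Nm
Using T2/T1 = N2/N1
T2 = T1 * N2 / N1
T2 = 49 * 36 / 49
T2 = 1764 / 49
T2 = 36 Nm

36 Nm


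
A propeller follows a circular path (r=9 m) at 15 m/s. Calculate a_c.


Given: v = 15 m/s, r = 9 m
Using a_c = v^2 / r
a_c = 15^2 / 9
a_c = 225 / 9
a_c = 25 m/s^2

25 m/s^2


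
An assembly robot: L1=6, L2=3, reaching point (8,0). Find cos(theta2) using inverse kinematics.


Given: L1 = 6, L2 = 3, target (x, y) = (8, 0)
Using cos(theta2) = (x^2 + y^2 - L1^2 - L2^2) / (2*L1*L2)
x^2 + y^2 = 8^2 + 0 = 64
L1^2 + L2^2 = 36 + 9 = 45
Numerator = 64 - 45 = 19
Denominator = 2*6*3 = 36
cos(theta2) = 19/36 = 19/36

19/36


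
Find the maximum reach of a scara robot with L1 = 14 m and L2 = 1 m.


Given: L1 = 14 m, L2 = 1 m
For a 2-link planar arm, max reach = L1 + L2 (fully extended)
Max reach = 14 + 1
Max reach = 15 m

15 m


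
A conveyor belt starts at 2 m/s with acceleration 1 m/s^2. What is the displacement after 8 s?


Given: v0 = 2 m/s, a = 1 m/s^2, t = 8 s
Using s = v0*t + (1/2)*a*t^2
s = 2*8 + (1/2)*1*8^2
s = 16 + (1/2)*64
s = 16 + 32
s = 48

48 m


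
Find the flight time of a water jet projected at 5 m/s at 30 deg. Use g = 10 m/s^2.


Given: v0 = 5 m/s, theta = 30 deg, g = 10 m/s^2
sin(30) = 1/2
Using T = 2*v0*sin(theta) / g
T = 2*5*1/2 / 10
T = 5 / 10
T = 1/2 s

1/2 s
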